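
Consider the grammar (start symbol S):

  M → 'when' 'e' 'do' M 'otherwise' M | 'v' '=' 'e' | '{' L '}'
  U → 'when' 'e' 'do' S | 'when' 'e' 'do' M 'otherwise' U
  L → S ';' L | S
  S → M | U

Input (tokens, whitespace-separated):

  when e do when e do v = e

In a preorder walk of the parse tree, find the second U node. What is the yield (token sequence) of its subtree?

when e do v = e

[S [U when e do [S [U when e do [S [M v = e]]]]]]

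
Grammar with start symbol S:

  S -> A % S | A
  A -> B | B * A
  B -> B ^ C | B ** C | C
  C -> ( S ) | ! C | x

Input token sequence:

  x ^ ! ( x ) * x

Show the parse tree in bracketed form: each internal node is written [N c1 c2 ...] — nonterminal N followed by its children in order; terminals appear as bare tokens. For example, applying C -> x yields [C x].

[S [A [B [B [C x]] ^ [C ! [C ( [S [A [B [C x]]]] )]]] * [A [B [C x]]]]]

S
A
B * A
B ^ C * A
C ^ C * A
x ^ C * A
x ^ ! C * A
x ^ ! ( S ) * A
x ^ ! ( A ) * A
x ^ ! ( B ) * A
x ^ ! ( C ) * A
x ^ ! ( x ) * A
x ^ ! ( x ) * B
x ^ ! ( x ) * C
x ^ ! ( x ) * x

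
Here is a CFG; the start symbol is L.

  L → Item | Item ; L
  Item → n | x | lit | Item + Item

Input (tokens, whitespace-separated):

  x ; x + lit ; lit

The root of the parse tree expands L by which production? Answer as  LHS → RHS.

L → Item ; L

[L [Item x] ; [L [Item [Item x] + [Item lit]] ; [L [Item lit]]]]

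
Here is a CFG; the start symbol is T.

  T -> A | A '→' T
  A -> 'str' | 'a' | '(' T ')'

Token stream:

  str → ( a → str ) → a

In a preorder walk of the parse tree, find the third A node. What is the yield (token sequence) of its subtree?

a

[T [A str] → [T [A ( [T [A a] → [T [A str]]] )] → [T [A a]]]]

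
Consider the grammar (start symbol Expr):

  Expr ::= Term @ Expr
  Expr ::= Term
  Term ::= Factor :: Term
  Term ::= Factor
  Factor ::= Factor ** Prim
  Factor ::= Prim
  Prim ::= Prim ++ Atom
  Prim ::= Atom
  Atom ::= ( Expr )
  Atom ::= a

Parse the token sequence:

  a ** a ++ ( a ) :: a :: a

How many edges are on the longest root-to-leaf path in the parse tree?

[Expr [Term [Factor [Factor [Prim [Atom a]]] ** [Prim [Prim [Atom a]] ++ [Atom ( [Expr [Term [Factor [Prim [Atom a]]]]] )]]] :: [Term [Factor [Prim [Atom a]]] :: [Term [Factor [Prim [Atom a]]]]]]]

10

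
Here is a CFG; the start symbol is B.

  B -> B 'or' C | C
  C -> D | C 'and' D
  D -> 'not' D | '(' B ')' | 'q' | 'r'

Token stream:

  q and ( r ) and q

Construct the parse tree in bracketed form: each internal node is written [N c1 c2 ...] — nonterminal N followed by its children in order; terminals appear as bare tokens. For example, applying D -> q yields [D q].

[B [C [C [C [D q]] and [D ( [B [C [D r]]] )]] and [D q]]]

B
C
C and D
C and D and D
D and D and D
q and D and D
q and ( B ) and D
q and ( C ) and D
q and ( D ) and D
q and ( r ) and D
q and ( r ) and q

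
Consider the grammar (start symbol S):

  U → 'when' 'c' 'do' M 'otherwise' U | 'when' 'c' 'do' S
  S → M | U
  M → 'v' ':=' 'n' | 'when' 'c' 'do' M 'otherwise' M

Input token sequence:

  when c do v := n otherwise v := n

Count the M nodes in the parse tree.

[S [M when c do [M v := n] otherwise [M v := n]]]

3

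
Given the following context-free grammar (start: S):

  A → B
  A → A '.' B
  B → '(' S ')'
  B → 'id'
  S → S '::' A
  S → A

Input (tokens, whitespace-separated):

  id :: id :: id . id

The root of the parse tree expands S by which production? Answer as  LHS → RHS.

[S [S [S [A [B id]]] :: [A [B id]]] :: [A [A [B id]] . [B id]]]

S → S '::' A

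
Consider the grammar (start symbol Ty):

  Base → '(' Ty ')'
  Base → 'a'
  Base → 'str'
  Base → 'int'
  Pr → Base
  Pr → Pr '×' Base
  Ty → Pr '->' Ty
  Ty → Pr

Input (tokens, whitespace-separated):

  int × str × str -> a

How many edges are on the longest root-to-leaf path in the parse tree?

[Ty [Pr [Pr [Pr [Base int]] × [Base str]] × [Base str]] -> [Ty [Pr [Base a]]]]

5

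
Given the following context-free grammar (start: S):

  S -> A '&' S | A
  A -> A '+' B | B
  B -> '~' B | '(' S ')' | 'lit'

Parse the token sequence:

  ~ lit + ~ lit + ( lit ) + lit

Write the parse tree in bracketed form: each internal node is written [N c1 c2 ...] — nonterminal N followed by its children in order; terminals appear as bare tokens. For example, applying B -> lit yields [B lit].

S
A
A + B
A + B + B
A + B + B + B
B + B + B + B
~ B + B + B + B
~ lit + B + B + B
~ lit + ~ B + B + B
~ lit + ~ lit + B + B
~ lit + ~ lit + ( S ) + B
~ lit + ~ lit + ( A ) + B
~ lit + ~ lit + ( B ) + B
~ lit + ~ lit + ( lit ) + B
~ lit + ~ lit + ( lit ) + lit

[S [A [A [A [A [B ~ [B lit]]] + [B ~ [B lit]]] + [B ( [S [A [B lit]]] )]] + [B lit]]]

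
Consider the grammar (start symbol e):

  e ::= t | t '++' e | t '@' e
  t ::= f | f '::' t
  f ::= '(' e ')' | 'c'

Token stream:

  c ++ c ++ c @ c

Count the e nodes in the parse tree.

4

[e [t [f c]] ++ [e [t [f c]] ++ [e [t [f c]] @ [e [t [f c]]]]]]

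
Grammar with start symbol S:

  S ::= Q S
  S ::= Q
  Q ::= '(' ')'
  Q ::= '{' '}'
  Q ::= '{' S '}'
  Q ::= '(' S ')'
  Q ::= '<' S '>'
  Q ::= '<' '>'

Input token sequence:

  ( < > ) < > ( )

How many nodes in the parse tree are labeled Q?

[S [Q ( [S [Q < >]] )] [S [Q < >] [S [Q ( )]]]]

4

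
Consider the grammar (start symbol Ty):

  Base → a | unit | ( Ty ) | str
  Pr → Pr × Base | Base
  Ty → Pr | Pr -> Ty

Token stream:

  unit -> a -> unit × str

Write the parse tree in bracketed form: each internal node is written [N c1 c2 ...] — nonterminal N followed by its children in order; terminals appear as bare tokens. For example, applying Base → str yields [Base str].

Ty
Pr -> Ty
Base -> Ty
unit -> Ty
unit -> Pr -> Ty
unit -> Base -> Ty
unit -> a -> Ty
unit -> a -> Pr
unit -> a -> Pr × Base
unit -> a -> Base × Base
unit -> a -> unit × Base
unit -> a -> unit × str

[Ty [Pr [Base unit]] -> [Ty [Pr [Base a]] -> [Ty [Pr [Pr [Base unit]] × [Base str]]]]]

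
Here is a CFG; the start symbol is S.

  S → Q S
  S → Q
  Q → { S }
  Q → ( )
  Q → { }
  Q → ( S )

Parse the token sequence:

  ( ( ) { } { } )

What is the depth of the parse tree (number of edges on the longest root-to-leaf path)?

[S [Q ( [S [Q ( )] [S [Q { }] [S [Q { }]]]] )]]

6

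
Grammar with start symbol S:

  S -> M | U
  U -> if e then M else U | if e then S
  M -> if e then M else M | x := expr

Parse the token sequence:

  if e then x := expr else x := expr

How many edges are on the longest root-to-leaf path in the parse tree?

[S [M if e then [M x := expr] else [M x := expr]]]

3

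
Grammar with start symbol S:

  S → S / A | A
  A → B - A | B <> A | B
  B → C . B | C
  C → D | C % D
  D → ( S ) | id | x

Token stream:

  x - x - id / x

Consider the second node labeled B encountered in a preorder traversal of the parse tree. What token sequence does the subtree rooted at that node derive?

x

[S [S [A [B [C [D x]]] - [A [B [C [D x]]] - [A [B [C [D id]]]]]]] / [A [B [C [D x]]]]]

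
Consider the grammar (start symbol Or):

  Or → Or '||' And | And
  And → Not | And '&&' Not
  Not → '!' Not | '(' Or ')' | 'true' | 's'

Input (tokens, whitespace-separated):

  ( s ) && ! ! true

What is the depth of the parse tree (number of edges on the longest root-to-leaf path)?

7

[Or [And [And [Not ( [Or [And [Not s]]] )]] && [Not ! [Not ! [Not true]]]]]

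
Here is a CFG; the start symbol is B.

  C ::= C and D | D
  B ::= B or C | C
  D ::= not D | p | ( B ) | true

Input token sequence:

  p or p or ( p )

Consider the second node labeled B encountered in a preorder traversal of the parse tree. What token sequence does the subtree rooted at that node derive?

[B [B [B [C [D p]]] or [C [D p]]] or [C [D ( [B [C [D p]]] )]]]

p or p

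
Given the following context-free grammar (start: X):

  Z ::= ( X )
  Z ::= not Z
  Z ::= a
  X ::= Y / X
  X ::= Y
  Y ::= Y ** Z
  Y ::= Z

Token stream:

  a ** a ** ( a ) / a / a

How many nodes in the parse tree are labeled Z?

[X [Y [Y [Y [Z a]] ** [Z a]] ** [Z ( [X [Y [Z a]]] )]] / [X [Y [Z a]] / [X [Y [Z a]]]]]

6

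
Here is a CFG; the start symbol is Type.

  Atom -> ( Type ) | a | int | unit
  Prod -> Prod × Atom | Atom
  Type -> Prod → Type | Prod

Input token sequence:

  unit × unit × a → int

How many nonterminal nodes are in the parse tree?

10

[Type [Prod [Prod [Prod [Atom unit]] × [Atom unit]] × [Atom a]] → [Type [Prod [Atom int]]]]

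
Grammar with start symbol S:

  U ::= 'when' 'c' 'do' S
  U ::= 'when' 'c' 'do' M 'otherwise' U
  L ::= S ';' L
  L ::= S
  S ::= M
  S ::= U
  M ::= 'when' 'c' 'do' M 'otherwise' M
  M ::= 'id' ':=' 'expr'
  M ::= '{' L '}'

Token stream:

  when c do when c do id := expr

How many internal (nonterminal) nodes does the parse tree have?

[S [U when c do [S [U when c do [S [M id := expr]]]]]]

6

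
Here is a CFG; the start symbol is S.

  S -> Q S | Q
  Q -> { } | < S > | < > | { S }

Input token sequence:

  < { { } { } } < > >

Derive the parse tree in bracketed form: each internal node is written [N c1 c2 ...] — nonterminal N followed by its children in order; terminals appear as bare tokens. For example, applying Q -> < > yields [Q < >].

[S [Q < [S [Q { [S [Q { }] [S [Q { }]]] }] [S [Q < >]]] >]]

S
Q
< S >
< Q S >
< { S } S >
< { Q S } S >
< { { } S } S >
< { { } Q } S >
< { { } { } } S >
< { { } { } } Q >
< { { } { } } < > >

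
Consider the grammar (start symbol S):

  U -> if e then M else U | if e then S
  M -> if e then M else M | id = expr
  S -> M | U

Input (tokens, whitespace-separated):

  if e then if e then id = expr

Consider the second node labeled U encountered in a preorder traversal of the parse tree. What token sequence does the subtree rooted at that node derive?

if e then id = expr

[S [U if e then [S [U if e then [S [M id = expr]]]]]]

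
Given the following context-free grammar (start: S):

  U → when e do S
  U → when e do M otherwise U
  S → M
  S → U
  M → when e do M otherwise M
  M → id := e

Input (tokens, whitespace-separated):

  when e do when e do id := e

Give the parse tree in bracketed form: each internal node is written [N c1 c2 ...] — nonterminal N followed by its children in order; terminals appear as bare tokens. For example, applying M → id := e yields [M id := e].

[S [U when e do [S [U when e do [S [M id := e]]]]]]

S
U
when e do S
when e do U
when e do when e do S
when e do when e do M
when e do when e do id := e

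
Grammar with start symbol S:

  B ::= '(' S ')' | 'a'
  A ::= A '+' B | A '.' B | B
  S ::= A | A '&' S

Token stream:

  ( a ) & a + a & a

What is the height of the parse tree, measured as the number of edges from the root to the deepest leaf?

6

[S [A [B ( [S [A [B a]]] )]] & [S [A [A [B a]] + [B a]] & [S [A [B a]]]]]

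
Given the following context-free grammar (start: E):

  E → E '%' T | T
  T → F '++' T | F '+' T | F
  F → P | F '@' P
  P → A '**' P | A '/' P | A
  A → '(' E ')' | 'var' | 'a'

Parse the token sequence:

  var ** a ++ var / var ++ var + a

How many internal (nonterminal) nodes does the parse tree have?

[E [T [F [P [A var] ** [P [A a]]]] ++ [T [F [P [A var] / [P [A var]]]] ++ [T [F [P [A var]]] + [T [F [P [A a]]]]]]]]

21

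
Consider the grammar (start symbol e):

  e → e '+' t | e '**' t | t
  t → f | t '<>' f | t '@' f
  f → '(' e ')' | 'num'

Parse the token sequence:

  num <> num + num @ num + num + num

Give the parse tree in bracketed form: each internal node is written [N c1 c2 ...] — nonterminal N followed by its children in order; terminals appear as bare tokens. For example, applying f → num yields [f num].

e
e + t
e + t + t
e + t + t + t
t + t + t + t
t <> f + t + t + t
f <> f + t + t + t
num <> f + t + t + t
num <> num + t + t + t
num <> num + t @ f + t + t
num <> num + f @ f + t + t
num <> num + num @ f + t + t
num <> num + num @ num + t + t
num <> num + num @ num + f + t
num <> num + num @ num + num + t
num <> num + num @ num + num + f
num <> num + num @ num + num + num

[e [e [e [e [t [t [f num]] <> [f num]]] + [t [t [f num]] @ [f num]]] + [t [f num]]] + [t [f num]]]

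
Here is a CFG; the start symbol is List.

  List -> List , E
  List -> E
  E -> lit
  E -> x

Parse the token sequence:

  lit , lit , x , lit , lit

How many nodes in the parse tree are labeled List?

[List [List [List [List [List [E lit]] , [E lit]] , [E x]] , [E lit]] , [E lit]]

5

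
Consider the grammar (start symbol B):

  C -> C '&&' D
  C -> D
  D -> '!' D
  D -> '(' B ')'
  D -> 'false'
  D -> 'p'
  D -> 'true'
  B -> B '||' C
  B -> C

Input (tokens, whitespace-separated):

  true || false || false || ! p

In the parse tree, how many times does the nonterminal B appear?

[B [B [B [B [C [D true]]] || [C [D false]]] || [C [D false]]] || [C [D ! [D p]]]]

4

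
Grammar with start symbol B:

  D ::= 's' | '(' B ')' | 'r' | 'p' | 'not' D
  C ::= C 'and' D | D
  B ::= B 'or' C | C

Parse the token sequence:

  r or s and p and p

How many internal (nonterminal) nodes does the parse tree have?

10

[B [B [C [D r]]] or [C [C [C [D s]] and [D p]] and [D p]]]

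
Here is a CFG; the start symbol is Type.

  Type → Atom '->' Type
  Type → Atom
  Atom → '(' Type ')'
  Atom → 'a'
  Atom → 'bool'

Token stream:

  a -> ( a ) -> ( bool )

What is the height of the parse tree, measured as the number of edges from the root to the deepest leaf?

[Type [Atom a] -> [Type [Atom ( [Type [Atom a]] )] -> [Type [Atom ( [Type [Atom bool]] )]]]]

6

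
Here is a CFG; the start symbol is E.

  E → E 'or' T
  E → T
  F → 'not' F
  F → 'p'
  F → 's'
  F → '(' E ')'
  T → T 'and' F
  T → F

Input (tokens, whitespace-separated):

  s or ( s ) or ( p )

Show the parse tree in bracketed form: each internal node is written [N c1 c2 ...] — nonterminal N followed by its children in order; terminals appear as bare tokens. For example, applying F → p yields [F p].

[E [E [E [T [F s]]] or [T [F ( [E [T [F s]]] )]]] or [T [F ( [E [T [F p]]] )]]]

E
E or T
E or T or T
T or T or T
F or T or T
s or T or T
s or F or T
s or ( E ) or T
s or ( T ) or T
s or ( F ) or T
s or ( s ) or T
s or ( s ) or F
s or ( s ) or ( E )
s or ( s ) or ( T )
s or ( s ) or ( F )
s or ( s ) or ( p )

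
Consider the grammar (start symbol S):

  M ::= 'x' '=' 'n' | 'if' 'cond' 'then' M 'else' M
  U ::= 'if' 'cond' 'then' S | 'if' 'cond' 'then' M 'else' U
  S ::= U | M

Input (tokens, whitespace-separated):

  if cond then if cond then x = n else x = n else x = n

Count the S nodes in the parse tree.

1

[S [M if cond then [M if cond then [M x = n] else [M x = n]] else [M x = n]]]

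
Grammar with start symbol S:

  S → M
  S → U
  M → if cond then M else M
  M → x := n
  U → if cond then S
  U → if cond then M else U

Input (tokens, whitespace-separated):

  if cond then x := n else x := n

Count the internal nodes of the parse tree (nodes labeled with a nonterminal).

4

[S [M if cond then [M x := n] else [M x := n]]]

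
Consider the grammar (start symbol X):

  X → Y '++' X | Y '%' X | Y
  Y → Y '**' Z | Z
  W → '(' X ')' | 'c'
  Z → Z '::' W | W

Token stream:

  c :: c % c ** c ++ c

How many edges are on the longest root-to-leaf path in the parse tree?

6

[X [Y [Z [Z [W c]] :: [W c]]] % [X [Y [Y [Z [W c]]] ** [Z [W c]]] ++ [X [Y [Z [W c]]]]]]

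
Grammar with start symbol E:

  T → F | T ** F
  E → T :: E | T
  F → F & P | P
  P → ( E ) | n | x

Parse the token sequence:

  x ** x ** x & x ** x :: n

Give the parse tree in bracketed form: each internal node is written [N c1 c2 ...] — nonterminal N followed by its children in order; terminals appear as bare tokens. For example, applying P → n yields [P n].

[E [T [T [T [T [F [P x]]] ** [F [P x]]] ** [F [F [P x]] & [P x]]] ** [F [P x]]] :: [E [T [F [P n]]]]]

E
T :: E
T ** F :: E
T ** F ** F :: E
T ** F ** F ** F :: E
F ** F ** F ** F :: E
P ** F ** F ** F :: E
x ** F ** F ** F :: E
x ** P ** F ** F :: E
x ** x ** F ** F :: E
x ** x ** F & P ** F :: E
x ** x ** P & P ** F :: E
x ** x ** x & P ** F :: E
x ** x ** x & x ** F :: E
x ** x ** x & x ** P :: E
x ** x ** x & x ** x :: E
x ** x ** x & x ** x :: T
x ** x ** x & x ** x :: F
x ** x ** x & x ** x :: P
x ** x ** x & x ** x :: n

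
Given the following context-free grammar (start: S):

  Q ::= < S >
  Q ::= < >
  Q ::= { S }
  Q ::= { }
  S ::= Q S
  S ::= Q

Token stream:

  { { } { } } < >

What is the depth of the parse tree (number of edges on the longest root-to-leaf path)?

[S [Q { [S [Q { }] [S [Q { }]]] }] [S [Q < >]]]

5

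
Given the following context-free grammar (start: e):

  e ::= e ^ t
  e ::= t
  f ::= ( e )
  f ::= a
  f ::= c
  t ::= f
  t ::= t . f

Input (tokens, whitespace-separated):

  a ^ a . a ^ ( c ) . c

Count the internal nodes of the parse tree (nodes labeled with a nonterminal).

16

[e [e [e [t [f a]]] ^ [t [t [f a]] . [f a]]] ^ [t [t [f ( [e [t [f c]]] )]] . [f c]]]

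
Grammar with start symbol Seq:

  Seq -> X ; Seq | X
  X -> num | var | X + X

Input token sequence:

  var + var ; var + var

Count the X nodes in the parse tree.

6

[Seq [X [X var] + [X var]] ; [Seq [X [X var] + [X var]]]]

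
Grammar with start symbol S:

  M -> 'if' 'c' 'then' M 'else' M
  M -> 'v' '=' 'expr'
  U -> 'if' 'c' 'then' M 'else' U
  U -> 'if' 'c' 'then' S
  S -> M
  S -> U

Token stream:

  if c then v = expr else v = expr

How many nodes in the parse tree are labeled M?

[S [M if c then [M v = expr] else [M v = expr]]]

3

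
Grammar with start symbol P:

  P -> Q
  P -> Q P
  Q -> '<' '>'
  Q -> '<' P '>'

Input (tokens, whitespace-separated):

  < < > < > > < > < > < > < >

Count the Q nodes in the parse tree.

7

[P [Q < [P [Q < >] [P [Q < >]]] >] [P [Q < >] [P [Q < >] [P [Q < >] [P [Q < >]]]]]]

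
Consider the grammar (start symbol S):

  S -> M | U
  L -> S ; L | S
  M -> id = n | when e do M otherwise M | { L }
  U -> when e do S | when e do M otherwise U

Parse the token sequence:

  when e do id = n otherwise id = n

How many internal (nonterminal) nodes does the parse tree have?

4

[S [M when e do [M id = n] otherwise [M id = n]]]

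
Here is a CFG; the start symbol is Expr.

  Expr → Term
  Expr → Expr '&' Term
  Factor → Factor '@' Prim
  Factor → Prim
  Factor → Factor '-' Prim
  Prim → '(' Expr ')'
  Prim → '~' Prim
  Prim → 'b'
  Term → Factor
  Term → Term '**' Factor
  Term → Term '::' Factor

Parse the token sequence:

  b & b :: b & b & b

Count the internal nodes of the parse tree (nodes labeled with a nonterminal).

19

[Expr [Expr [Expr [Expr [Term [Factor [Prim b]]]] & [Term [Term [Factor [Prim b]]] :: [Factor [Prim b]]]] & [Term [Factor [Prim b]]]] & [Term [Factor [Prim b]]]]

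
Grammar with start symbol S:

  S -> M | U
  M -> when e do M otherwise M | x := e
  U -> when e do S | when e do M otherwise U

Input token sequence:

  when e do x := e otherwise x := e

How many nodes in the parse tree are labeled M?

[S [M when e do [M x := e] otherwise [M x := e]]]

3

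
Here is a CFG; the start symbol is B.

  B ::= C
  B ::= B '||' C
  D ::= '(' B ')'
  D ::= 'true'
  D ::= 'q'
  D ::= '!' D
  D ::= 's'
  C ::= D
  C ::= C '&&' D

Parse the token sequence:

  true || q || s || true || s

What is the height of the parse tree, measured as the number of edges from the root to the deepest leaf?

[B [B [B [B [B [C [D true]]] || [C [D q]]] || [C [D s]]] || [C [D true]]] || [C [D s]]]

7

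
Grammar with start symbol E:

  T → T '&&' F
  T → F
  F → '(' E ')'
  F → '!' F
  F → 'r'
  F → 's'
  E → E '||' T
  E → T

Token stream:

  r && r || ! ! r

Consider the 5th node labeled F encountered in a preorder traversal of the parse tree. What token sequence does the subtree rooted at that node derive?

[E [E [T [T [F r]] && [F r]]] || [T [F ! [F ! [F r]]]]]

r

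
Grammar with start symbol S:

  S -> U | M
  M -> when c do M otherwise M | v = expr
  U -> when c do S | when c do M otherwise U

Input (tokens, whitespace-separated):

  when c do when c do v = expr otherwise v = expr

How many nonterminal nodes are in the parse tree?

[S [U when c do [S [M when c do [M v = expr] otherwise [M v = expr]]]]]

6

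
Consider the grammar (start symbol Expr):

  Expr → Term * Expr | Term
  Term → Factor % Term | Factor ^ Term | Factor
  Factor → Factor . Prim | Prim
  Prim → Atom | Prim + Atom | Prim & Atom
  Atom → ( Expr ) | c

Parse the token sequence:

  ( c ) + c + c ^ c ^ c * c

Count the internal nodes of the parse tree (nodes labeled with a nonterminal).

[Expr [Term [Factor [Prim [Prim [Prim [Atom ( [Expr [Term [Factor [Prim [Atom c]]]]] )]] + [Atom c]] + [Atom c]]] ^ [Term [Factor [Prim [Atom c]]] ^ [Term [Factor [Prim [Atom c]]]]]] * [Expr [Term [Factor [Prim [Atom c]]]]]]

27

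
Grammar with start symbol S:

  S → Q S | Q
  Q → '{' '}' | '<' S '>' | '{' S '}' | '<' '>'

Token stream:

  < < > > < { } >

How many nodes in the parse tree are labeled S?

[S [Q < [S [Q < >]] >] [S [Q < [S [Q { }]] >]]]

4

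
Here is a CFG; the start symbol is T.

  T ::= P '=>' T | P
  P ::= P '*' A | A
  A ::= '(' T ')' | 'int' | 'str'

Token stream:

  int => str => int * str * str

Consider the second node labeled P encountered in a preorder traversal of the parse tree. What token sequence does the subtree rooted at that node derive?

str

[T [P [A int]] => [T [P [A str]] => [T [P [P [P [A int]] * [A str]] * [A str]]]]]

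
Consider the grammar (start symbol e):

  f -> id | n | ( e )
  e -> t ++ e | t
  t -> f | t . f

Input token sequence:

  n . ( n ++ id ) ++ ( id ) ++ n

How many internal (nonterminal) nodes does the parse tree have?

[e [t [t [f n]] . [f ( [e [t [f n]] ++ [e [t [f id]]]] )]] ++ [e [t [f ( [e [t [f id]]] )]] ++ [e [t [f n]]]]]

20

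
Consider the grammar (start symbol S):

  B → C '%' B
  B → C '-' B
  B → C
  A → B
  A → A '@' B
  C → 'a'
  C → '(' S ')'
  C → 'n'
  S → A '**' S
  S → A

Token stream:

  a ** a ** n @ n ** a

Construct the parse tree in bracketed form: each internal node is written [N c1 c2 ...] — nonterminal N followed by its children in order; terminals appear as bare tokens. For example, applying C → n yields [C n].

[S [A [B [C a]]] ** [S [A [B [C a]]] ** [S [A [A [B [C n]]] @ [B [C n]]] ** [S [A [B [C a]]]]]]]

S
A ** S
B ** S
C ** S
a ** S
a ** A ** S
a ** B ** S
a ** C ** S
a ** a ** S
a ** a ** A ** S
a ** a ** A @ B ** S
a ** a ** B @ B ** S
a ** a ** C @ B ** S
a ** a ** n @ B ** S
a ** a ** n @ C ** S
a ** a ** n @ n ** S
a ** a ** n @ n ** A
a ** a ** n @ n ** B
a ** a ** n @ n ** C
a ** a ** n @ n ** a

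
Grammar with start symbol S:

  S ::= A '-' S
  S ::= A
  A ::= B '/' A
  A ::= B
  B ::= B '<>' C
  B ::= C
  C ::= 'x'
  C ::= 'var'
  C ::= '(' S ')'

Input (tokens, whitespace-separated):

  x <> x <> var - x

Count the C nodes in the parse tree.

[S [A [B [B [B [C x]] <> [C x]] <> [C var]]] - [S [A [B [C x]]]]]

4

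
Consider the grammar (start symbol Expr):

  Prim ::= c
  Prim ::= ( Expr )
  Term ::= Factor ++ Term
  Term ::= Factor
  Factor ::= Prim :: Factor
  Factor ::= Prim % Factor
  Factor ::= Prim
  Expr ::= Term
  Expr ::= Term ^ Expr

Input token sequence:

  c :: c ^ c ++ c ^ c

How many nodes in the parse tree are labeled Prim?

[Expr [Term [Factor [Prim c] :: [Factor [Prim c]]]] ^ [Expr [Term [Factor [Prim c]] ++ [Term [Factor [Prim c]]]] ^ [Expr [Term [Factor [Prim c]]]]]]

5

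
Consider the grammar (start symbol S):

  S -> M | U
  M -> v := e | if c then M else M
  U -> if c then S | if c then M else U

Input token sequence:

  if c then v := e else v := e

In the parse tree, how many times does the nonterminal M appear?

3

[S [M if c then [M v := e] else [M v := e]]]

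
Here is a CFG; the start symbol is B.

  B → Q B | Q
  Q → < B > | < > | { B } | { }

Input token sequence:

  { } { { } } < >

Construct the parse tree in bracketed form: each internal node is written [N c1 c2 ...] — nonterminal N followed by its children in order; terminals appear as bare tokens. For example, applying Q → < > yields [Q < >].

[B [Q { }] [B [Q { [B [Q { }]] }] [B [Q < >]]]]

B
Q B
{ } B
{ } Q B
{ } { B } B
{ } { Q } B
{ } { { } } B
{ } { { } } Q
{ } { { } } < >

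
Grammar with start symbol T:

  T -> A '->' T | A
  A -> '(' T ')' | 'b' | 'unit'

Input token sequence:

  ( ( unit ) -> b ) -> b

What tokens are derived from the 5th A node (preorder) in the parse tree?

[T [A ( [T [A ( [T [A unit]] )] -> [T [A b]]] )] -> [T [A b]]]

b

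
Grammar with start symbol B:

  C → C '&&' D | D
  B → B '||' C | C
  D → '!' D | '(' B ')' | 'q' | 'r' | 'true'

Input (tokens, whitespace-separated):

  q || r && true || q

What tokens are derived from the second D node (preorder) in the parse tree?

r

[B [B [B [C [D q]]] || [C [C [D r]] && [D true]]] || [C [D q]]]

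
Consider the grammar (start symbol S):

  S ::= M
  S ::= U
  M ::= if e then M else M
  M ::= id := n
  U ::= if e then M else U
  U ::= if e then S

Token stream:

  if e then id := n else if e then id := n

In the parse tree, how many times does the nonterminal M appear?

[S [U if e then [M id := n] else [U if e then [S [M id := n]]]]]

2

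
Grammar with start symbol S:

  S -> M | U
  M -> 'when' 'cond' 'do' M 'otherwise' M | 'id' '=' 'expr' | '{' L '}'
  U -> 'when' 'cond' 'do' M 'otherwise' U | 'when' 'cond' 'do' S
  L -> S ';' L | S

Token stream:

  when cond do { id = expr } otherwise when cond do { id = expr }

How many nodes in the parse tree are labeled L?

[S [U when cond do [M { [L [S [M id = expr]]] }] otherwise [U when cond do [S [M { [L [S [M id = expr]]] }]]]]]

2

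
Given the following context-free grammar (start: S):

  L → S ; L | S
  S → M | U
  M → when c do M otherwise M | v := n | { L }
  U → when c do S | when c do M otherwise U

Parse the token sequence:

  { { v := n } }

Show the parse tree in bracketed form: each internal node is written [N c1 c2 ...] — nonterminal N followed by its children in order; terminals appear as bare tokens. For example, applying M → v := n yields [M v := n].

S
M
{ L }
{ S }
{ M }
{ { L } }
{ { S } }
{ { M } }
{ { v := n } }

[S [M { [L [S [M { [L [S [M v := n]]] }]]] }]]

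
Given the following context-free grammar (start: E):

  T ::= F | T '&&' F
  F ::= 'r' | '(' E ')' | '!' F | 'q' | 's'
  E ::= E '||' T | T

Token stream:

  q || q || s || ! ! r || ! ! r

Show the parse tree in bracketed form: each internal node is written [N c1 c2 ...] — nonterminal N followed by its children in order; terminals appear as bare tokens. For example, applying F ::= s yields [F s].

[E [E [E [E [E [T [F q]]] || [T [F q]]] || [T [F s]]] || [T [F ! [F ! [F r]]]]] || [T [F ! [F ! [F r]]]]]

E
E || T
E || T || T
E || T || T || T
E || T || T || T || T
T || T || T || T || T
F || T || T || T || T
q || T || T || T || T
q || F || T || T || T
q || q || T || T || T
q || q || F || T || T
q || q || s || T || T
q || q || s || F || T
q || q || s || ! F || T
q || q || s || ! ! F || T
q || q || s || ! ! r || T
q || q || s || ! ! r || F
q || q || s || ! ! r || ! F
q || q || s || ! ! r || ! ! F
q || q || s || ! ! r || ! ! r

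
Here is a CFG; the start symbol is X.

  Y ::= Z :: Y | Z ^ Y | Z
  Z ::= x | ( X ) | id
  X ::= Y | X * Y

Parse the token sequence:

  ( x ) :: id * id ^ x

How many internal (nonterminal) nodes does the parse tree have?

13

[X [X [Y [Z ( [X [Y [Z x]]] )] :: [Y [Z id]]]] * [Y [Z id] ^ [Y [Z x]]]]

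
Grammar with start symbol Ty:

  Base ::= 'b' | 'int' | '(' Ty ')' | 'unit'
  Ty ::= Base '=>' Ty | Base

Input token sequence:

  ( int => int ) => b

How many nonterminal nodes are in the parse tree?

8

[Ty [Base ( [Ty [Base int] => [Ty [Base int]]] )] => [Ty [Base b]]]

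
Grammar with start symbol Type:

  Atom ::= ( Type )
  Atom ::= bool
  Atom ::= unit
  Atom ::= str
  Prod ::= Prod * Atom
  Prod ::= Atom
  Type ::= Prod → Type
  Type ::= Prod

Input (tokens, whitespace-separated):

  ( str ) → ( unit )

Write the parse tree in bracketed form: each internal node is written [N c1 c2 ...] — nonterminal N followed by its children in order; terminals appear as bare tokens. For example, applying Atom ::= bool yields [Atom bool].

[Type [Prod [Atom ( [Type [Prod [Atom str]]] )]] → [Type [Prod [Atom ( [Type [Prod [Atom unit]]] )]]]]

Type
Prod → Type
Atom → Type
( Type ) → Type
( Prod ) → Type
( Atom ) → Type
( str ) → Type
( str ) → Prod
( str ) → Atom
( str ) → ( Type )
( str ) → ( Prod )
( str ) → ( Atom )
( str ) → ( unit )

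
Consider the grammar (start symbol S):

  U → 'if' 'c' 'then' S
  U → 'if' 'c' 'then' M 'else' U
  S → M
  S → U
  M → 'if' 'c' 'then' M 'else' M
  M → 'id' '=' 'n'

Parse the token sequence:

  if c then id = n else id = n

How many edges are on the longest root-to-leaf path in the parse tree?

[S [M if c then [M id = n] else [M id = n]]]

3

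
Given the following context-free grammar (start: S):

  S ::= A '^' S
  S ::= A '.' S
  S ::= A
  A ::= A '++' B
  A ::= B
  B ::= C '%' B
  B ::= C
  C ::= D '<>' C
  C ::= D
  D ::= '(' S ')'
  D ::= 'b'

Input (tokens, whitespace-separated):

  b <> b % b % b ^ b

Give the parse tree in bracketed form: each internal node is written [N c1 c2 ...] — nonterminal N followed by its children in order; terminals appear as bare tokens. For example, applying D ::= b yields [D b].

[S [A [B [C [D b] <> [C [D b]]] % [B [C [D b]] % [B [C [D b]]]]]] ^ [S [A [B [C [D b]]]]]]

S
A ^ S
B ^ S
C % B ^ S
D <> C % B ^ S
b <> C % B ^ S
b <> D % B ^ S
b <> b % B ^ S
b <> b % C % B ^ S
b <> b % D % B ^ S
b <> b % b % B ^ S
b <> b % b % C ^ S
b <> b % b % D ^ S
b <> b % b % b ^ S
b <> b % b % b ^ A
b <> b % b % b ^ B
b <> b % b % b ^ C
b <> b % b % b ^ D
b <> b % b % b ^ b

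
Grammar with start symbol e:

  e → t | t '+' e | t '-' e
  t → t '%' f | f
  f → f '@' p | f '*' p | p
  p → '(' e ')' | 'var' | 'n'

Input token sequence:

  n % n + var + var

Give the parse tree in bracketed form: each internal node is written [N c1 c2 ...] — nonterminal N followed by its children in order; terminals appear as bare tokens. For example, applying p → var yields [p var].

e
t + e
t % f + e
f % f + e
p % f + e
n % f + e
n % p + e
n % n + e
n % n + t + e
n % n + f + e
n % n + p + e
n % n + var + e
n % n + var + t
n % n + var + f
n % n + var + p
n % n + var + var

[e [t [t [f [p n]]] % [f [p n]]] + [e [t [f [p var]]] + [e [t [f [p var]]]]]]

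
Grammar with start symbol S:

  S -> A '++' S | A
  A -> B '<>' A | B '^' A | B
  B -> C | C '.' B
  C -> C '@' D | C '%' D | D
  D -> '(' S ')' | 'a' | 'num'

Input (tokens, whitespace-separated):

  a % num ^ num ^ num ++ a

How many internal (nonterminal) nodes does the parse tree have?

20

[S [A [B [C [C [D a]] % [D num]]] ^ [A [B [C [D num]]] ^ [A [B [C [D num]]]]]] ++ [S [A [B [C [D a]]]]]]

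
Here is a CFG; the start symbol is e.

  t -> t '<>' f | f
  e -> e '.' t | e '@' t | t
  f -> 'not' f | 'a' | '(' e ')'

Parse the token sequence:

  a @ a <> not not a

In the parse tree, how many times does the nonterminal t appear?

[e [e [t [f a]]] @ [t [t [f a]] <> [f not [f not [f a]]]]]

3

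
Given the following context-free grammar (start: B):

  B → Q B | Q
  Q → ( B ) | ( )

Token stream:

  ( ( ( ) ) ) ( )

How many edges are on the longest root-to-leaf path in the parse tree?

6

[B [Q ( [B [Q ( [B [Q ( )]] )]] )] [B [Q ( )]]]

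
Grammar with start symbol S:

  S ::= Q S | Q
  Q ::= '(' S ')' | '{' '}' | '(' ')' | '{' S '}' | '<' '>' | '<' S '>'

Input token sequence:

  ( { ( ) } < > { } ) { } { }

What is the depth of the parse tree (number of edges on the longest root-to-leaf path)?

6

[S [Q ( [S [Q { [S [Q ( )]] }] [S [Q < >] [S [Q { }]]]] )] [S [Q { }] [S [Q { }]]]]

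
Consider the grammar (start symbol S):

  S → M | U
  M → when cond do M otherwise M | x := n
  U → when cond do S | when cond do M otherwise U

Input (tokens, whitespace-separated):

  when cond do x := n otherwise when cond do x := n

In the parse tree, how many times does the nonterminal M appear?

[S [U when cond do [M x := n] otherwise [U when cond do [S [M x := n]]]]]

2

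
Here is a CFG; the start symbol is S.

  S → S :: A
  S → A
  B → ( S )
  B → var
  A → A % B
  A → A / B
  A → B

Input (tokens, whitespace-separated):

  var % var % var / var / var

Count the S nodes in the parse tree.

1

[S [A [A [A [A [A [B var]] % [B var]] % [B var]] / [B var]] / [B var]]]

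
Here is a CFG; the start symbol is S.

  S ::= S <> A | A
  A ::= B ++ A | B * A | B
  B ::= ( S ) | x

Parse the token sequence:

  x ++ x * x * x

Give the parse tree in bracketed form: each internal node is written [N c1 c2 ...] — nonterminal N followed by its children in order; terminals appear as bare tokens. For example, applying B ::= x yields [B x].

[S [A [B x] ++ [A [B x] * [A [B x] * [A [B x]]]]]]

S
A
B ++ A
x ++ A
x ++ B * A
x ++ x * A
x ++ x * B * A
x ++ x * x * A
x ++ x * x * B
x ++ x * x * x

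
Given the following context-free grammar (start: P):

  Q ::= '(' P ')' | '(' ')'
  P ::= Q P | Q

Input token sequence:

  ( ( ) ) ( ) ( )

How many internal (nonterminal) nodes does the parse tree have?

8

[P [Q ( [P [Q ( )]] )] [P [Q ( )] [P [Q ( )]]]]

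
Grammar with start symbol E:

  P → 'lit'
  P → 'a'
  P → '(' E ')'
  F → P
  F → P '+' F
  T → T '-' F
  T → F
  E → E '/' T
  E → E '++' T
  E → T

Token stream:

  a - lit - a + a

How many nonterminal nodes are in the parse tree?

12

[E [T [T [T [F [P a]]] - [F [P lit]]] - [F [P a] + [F [P a]]]]]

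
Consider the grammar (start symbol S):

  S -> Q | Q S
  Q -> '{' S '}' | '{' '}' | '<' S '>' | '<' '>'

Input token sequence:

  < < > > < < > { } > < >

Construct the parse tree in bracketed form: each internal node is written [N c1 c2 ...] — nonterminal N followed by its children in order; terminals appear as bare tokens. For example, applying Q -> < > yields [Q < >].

[S [Q < [S [Q < >]] >] [S [Q < [S [Q < >] [S [Q { }]]] >] [S [Q < >]]]]

S
Q S
< S > S
< Q > S
< < > > S
< < > > Q S
< < > > < S > S
< < > > < Q S > S
< < > > < < > S > S
< < > > < < > Q > S
< < > > < < > { } > S
< < > > < < > { } > Q
< < > > < < > { } > < >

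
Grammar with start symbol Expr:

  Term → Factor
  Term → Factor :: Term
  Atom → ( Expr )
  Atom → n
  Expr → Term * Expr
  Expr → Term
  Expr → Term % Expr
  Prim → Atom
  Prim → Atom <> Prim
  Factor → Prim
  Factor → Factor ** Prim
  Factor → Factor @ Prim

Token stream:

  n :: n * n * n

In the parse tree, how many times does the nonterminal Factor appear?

[Expr [Term [Factor [Prim [Atom n]]] :: [Term [Factor [Prim [Atom n]]]]] * [Expr [Term [Factor [Prim [Atom n]]]] * [Expr [Term [Factor [Prim [Atom n]]]]]]]

4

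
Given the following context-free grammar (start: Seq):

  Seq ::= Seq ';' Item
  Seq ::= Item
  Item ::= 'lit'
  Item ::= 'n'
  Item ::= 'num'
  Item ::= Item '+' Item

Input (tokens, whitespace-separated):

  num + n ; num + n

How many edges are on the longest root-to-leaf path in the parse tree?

4

[Seq [Seq [Item [Item num] + [Item n]]] ; [Item [Item num] + [Item n]]]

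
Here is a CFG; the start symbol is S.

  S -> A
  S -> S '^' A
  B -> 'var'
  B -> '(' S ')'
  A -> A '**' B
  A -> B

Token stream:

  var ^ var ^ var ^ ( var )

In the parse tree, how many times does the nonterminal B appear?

[S [S [S [S [A [B var]]] ^ [A [B var]]] ^ [A [B var]]] ^ [A [B ( [S [A [B var]]] )]]]

5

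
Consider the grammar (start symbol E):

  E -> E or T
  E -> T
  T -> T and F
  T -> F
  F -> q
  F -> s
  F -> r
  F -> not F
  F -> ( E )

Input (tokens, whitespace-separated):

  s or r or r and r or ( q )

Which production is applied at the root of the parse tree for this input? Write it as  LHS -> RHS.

E -> E or T

[E [E [E [E [T [F s]]] or [T [F r]]] or [T [T [F r]] and [F r]]] or [T [F ( [E [T [F q]]] )]]]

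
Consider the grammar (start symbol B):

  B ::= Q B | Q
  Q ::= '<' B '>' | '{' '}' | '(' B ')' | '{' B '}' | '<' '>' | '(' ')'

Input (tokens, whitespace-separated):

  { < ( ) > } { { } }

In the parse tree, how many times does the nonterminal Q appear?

[B [Q { [B [Q < [B [Q ( )]] >]] }] [B [Q { [B [Q { }]] }]]]

5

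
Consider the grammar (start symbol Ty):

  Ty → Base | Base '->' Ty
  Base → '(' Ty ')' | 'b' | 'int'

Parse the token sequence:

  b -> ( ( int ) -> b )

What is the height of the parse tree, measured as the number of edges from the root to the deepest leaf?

7

[Ty [Base b] -> [Ty [Base ( [Ty [Base ( [Ty [Base int]] )] -> [Ty [Base b]]] )]]]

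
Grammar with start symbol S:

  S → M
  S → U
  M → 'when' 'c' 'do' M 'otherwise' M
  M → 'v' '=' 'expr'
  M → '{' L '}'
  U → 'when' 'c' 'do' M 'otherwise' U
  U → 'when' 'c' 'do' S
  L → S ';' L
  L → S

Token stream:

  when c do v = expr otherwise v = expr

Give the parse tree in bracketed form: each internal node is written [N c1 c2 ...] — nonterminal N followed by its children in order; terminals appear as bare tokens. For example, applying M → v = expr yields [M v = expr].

[S [M when c do [M v = expr] otherwise [M v = expr]]]

S
M
when c do M otherwise M
when c do v = expr otherwise M
when c do v = expr otherwise v = expr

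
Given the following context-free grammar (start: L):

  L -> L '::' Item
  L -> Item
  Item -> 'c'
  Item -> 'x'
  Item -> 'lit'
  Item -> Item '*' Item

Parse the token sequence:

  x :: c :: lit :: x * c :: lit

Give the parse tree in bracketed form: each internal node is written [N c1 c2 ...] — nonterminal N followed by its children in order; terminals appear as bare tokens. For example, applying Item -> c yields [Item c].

L
L :: Item
L :: Item :: Item
L :: Item :: Item :: Item
L :: Item :: Item :: Item :: Item
Item :: Item :: Item :: Item :: Item
x :: Item :: Item :: Item :: Item
x :: c :: Item :: Item :: Item
x :: c :: lit :: Item :: Item
x :: c :: lit :: Item * Item :: Item
x :: c :: lit :: x * Item :: Item
x :: c :: lit :: x * c :: Item
x :: c :: lit :: x * c :: lit

[L [L [L [L [L [Item x]] :: [Item c]] :: [Item lit]] :: [Item [Item x] * [Item c]]] :: [Item lit]]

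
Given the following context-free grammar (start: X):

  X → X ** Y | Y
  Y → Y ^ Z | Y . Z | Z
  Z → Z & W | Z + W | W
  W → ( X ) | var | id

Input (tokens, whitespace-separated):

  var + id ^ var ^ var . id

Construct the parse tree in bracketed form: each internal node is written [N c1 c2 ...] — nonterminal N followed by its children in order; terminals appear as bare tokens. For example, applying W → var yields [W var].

X
Y
Y . Z
Y ^ Z . Z
Y ^ Z ^ Z . Z
Z ^ Z ^ Z . Z
Z + W ^ Z ^ Z . Z
W + W ^ Z ^ Z . Z
var + W ^ Z ^ Z . Z
var + id ^ Z ^ Z . Z
var + id ^ W ^ Z . Z
var + id ^ var ^ Z . Z
var + id ^ var ^ W . Z
var + id ^ var ^ var . Z
var + id ^ var ^ var . W
var + id ^ var ^ var . id

[X [Y [Y [Y [Y [Z [Z [W var]] + [W id]]] ^ [Z [W var]]] ^ [Z [W var]]] . [Z [W id]]]]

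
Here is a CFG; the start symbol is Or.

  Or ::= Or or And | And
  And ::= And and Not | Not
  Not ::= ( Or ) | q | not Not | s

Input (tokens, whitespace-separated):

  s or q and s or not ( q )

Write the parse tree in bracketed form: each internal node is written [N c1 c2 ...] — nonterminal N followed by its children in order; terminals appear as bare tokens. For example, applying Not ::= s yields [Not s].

[Or [Or [Or [And [Not s]]] or [And [And [Not q]] and [Not s]]] or [And [Not not [Not ( [Or [And [Not q]]] )]]]]

Or
Or or And
Or or And or And
And or And or And
Not or And or And
s or And or And
s or And and Not or And
s or Not and Not or And
s or q and Not or And
s or q and s or And
s or q and s or Not
s or q and s or not Not
s or q and s or not ( Or )
s or q and s or not ( And )
s or q and s or not ( Not )
s or q and s or not ( q )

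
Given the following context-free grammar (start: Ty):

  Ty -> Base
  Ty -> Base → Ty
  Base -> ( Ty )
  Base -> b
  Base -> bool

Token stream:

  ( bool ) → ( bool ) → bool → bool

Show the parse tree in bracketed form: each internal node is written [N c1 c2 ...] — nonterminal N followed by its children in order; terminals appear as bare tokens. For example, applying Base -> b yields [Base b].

Ty
Base → Ty
( Ty ) → Ty
( Base ) → Ty
( bool ) → Ty
( bool ) → Base → Ty
( bool ) → ( Ty ) → Ty
( bool ) → ( Base ) → Ty
( bool ) → ( bool ) → Ty
( bool ) → ( bool ) → Base → Ty
( bool ) → ( bool ) → bool → Ty
( bool ) → ( bool ) → bool → Base
( bool ) → ( bool ) → bool → bool

[Ty [Base ( [Ty [Base bool]] )] → [Ty [Base ( [Ty [Base bool]] )] → [Ty [Base bool] → [Ty [Base bool]]]]]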